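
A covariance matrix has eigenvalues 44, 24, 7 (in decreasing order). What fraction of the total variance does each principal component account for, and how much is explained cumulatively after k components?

Step 1 — total variance = trace(Sigma) = Σ λ_i = 44 + 24 + 7 = 75.

Step 2 — fraction explained by component i = λ_i / Σ λ:
  PC1: 44/75 = 0.5867
  PC2: 24/75 = 0.32
  PC3: 7/75 = 0.0933

Step 3 — cumulative fraction after k components = (λ_1 + ... + λ_k) / Σ λ:
  k = 1: 44/75 = 0.5867
  k = 2: (44 + 24)/75 = 68/75 = 0.9067
  k = 3: (44 + 24 + 7)/75 = 75/75 = 1

Summary (fraction, with percent):

explained: PC1 0.5867 (58.67%), PC2 0.32 (32%), PC3 0.0933 (9.33%);  cumulative: 0.5867, 0.9067, 1


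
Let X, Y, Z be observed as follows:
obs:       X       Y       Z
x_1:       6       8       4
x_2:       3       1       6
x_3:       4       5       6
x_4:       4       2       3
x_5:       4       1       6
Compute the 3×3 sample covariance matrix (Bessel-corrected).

Step 1 — column means:
  mean(X) = (6 + 3 + 4 + 4 + 4) / 5 = 21/5 = 4.2
  mean(Y) = (8 + 1 + 5 + 2 + 1) / 5 = 17/5 = 3.4
  mean(Z) = (4 + 6 + 6 + 3 + 6) / 5 = 25/5 = 5

Step 2 — sample covariance S[i,j] = (1/(n-1)) · Σ_k (x_{k,i} - mean_i) · (x_{k,j} - mean_j), with n-1 = 4.
  S[X,X] = ((1.8)·(1.8) + (-1.2)·(-1.2) + (-0.2)·(-0.2) + (-0.2)·(-0.2) + (-0.2)·(-0.2)) / 4 = 4.8/4 = 1.2
  S[X,Y] = ((1.8)·(4.6) + (-1.2)·(-2.4) + (-0.2)·(1.6) + (-0.2)·(-1.4) + (-0.2)·(-2.4)) / 4 = 11.6/4 = 2.9
  S[X,Z] = ((1.8)·(-1) + (-1.2)·(1) + (-0.2)·(1) + (-0.2)·(-2) + (-0.2)·(1)) / 4 = -3/4 = -0.75
  S[Y,Y] = ((4.6)·(4.6) + (-2.4)·(-2.4) + (1.6)·(1.6) + (-1.4)·(-1.4) + (-2.4)·(-2.4)) / 4 = 37.2/4 = 9.3
  S[Y,Z] = ((4.6)·(-1) + (-2.4)·(1) + (1.6)·(1) + (-1.4)·(-2) + (-2.4)·(1)) / 4 = -5/4 = -1.25
  S[Z,Z] = ((-1)·(-1) + (1)·(1) + (1)·(1) + (-2)·(-2) + (1)·(1)) / 4 = 8/4 = 2

S is symmetric (S[j,i] = S[i,j]). Assembling:

S = [[1.2, 2.9, -0.75],
 [2.9, 9.3, -1.25],
 [-0.75, -1.25, 2]]


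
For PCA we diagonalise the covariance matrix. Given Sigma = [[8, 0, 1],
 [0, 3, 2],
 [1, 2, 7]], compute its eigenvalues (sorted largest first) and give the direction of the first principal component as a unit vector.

Step 1 — characteristic polynomial p(λ) = det(λI - Sigma) = λ³ - tr·λ² + c_1·λ - det, where tr = trace, c_1 = sum of the principal 2×2 minors, det = det(Sigma):
  tr = 8 + 3 + 7 = 18,
  c_1 = (8·3 - (0)²) + (8·7 - (1)²) + (3·7 - (2)²) = 24 + 55 + 17 = 96,
  det = 8·(3·7 - (2)²) - (0)·((0)·7 - (2)·(1)) + (1)·((0)·(2) - 3·(1)) = 8·(17) - (0)·(-2) + (1)·(-3) = 133.
  So p(λ) = λ³ - 18λ² + 96λ - 133.
Step 2 — look for an integer root (rational root theorem: any rational root is an integer divisor of 133). Testing λ = 7:
  p(7) = 343 - 882 + 672 - 133 = 0  ✓
  Dividing out (λ - 7): p(λ) = (λ - 7)(λ² - 11λ + 19).
Step 3 — remaining eigenvalues from the quadratic λ² - 11λ + 19 = 0:
  Δ = 11² - 4·19 = 121 - 76 = 45,  λ = (11 ± √45)/2 = (11 ± 6.7082)/2 ≈ 8.8541 or 2.1459.
  Sorted: λ_1 = 8.8541,  λ_2 = 7,  λ_3 = 2.1459  (check: sum = 18 = tr ✓).

Step 4 — unit eigenvector for λ_1 ≈ 8.8541: v spans the null space of (Sigma - λ_1 I), whose rows are
  r_1 = (-0.8541, 0, 1),  r_2 = (0, -5.8541, 2),  r_3 = (1, 2, -1.8541).
  v is orthogonal to every row, so take v ∝ r_1 × r_2 = ((0)·(2) - (1)·(-5.8541), (1)·(0) - (-0.8541)·(2), (-0.8541)·(-5.8541) - (0)·(0)) ≈ (5.8541, 1.7082, 5).
  Let u = (5.8541, 1.7082, 5).
  ||u|| = √((5.8541)² + (1.7082)² + (5)²) = √(62.1885) ≈ 7.886,  v_1 = u/||u|| ≈ (0.7423, 0.2166, 0.634) (||v_1|| = 1).

λ_1 = 8.8541,  λ_2 = 7,  λ_3 = 2.1459;  v_1 ≈ (0.7423, 0.2166, 0.634)


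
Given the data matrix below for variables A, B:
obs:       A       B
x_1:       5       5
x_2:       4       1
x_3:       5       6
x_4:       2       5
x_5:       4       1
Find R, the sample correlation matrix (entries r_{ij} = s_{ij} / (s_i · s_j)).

Step 1 — column means:
  mean(A) = (5 + 4 + 5 + 2 + 4) / 5 = 20/5 = 4
  mean(B) = (5 + 1 + 6 + 5 + 1) / 5 = 18/5 = 3.6

Step 2 — sample variances and covariances s[i,j] = (1/(n-1)) · Σ_k (x_{k,i} - mean_i) · (x_{k,j} - mean_j), with n-1 = 4:
  s[A,A] = ((1)·(1) + (0)·(0) + (1)·(1) + (-2)·(-2) + (0)·(0)) / 4 = 6/4 = 1.5
  s[A,B] = ((1)·(1.4) + (0)·(-2.6) + (1)·(2.4) + (-2)·(1.4) + (0)·(-2.6)) / 4 = 1/4 = 0.25
  s[B,B] = ((1.4)·(1.4) + (-2.6)·(-2.6) + (2.4)·(2.4) + (1.4)·(1.4) + (-2.6)·(-2.6)) / 4 = 23.2/4 = 5.8
  Sample standard deviations s_i = √(s[i,i]):
  s(A) = √(1.5) = 1.2247
  s(B) = √(5.8) = 2.4083

Step 3 — r_{ij} = s_{ij} / (s_i · s_j):
  r[A,A] = 1 (diagonal).
  r[A,B] = 0.25 / (1.2247 · 2.4083) = 0.25 / 2.9496 = 0.0848
  r[B,B] = 1 (diagonal).

R is symmetric with unit diagonal. Assembling:

R = [[1, 0.0848],
 [0.0848, 1]]


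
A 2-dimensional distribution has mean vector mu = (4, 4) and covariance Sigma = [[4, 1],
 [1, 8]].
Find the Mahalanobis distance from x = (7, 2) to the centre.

Step 1 — centre the observation: (x - mu) = (3, -2).

Step 2 — invert Sigma. det(Sigma) = 4·8 - (1)² = 31.
  Sigma^{-1} = (1/det) · [[d, -b], [-b, a]] = [[0.2581, -0.0323],
 [-0.0323, 0.129]].

Step 3 — form the quadratic (x - mu)^T · Sigma^{-1} · (x - mu):
  Sigma^{-1} · (x - mu) = (0.8387, -0.3548).
  (x - mu)^T · [Sigma^{-1} · (x - mu)] = (3)·(0.8387) + (-2)·(-0.3548) = 3.2258.

Step 4 — take square root: d = √(3.2258) ≈ 1.7961.

d(x, mu) = √(3.2258) ≈ 1.7961


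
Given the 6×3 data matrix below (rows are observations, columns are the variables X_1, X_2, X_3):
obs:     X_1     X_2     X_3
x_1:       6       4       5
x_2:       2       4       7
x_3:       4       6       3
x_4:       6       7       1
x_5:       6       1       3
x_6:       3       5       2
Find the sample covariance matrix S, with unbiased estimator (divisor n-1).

Step 1 — column means:
  mean(X_1) = (6 + 2 + 4 + 6 + 6 + 3) / 6 = 27/6 = 4.5
  mean(X_2) = (4 + 4 + 6 + 7 + 1 + 5) / 6 = 27/6 = 4.5
  mean(X_3) = (5 + 7 + 3 + 1 + 3 + 2) / 6 = 21/6 = 3.5

Step 2 — sample covariance S[i,j] = (1/(n-1)) · Σ_k (x_{k,i} - mean_i) · (x_{k,j} - mean_j), with n-1 = 5.
  S[X_1,X_1] = ((1.5)·(1.5) + (-2.5)·(-2.5) + (-0.5)·(-0.5) + (1.5)·(1.5) + (1.5)·(1.5) + (-1.5)·(-1.5)) / 5 = 15.5/5 = 3.1
  S[X_1,X_2] = ((1.5)·(-0.5) + (-2.5)·(-0.5) + (-0.5)·(1.5) + (1.5)·(2.5) + (1.5)·(-3.5) + (-1.5)·(0.5)) / 5 = -2.5/5 = -0.5
  S[X_1,X_3] = ((1.5)·(1.5) + (-2.5)·(3.5) + (-0.5)·(-0.5) + (1.5)·(-2.5) + (1.5)·(-0.5) + (-1.5)·(-1.5)) / 5 = -8.5/5 = -1.7
  S[X_2,X_2] = ((-0.5)·(-0.5) + (-0.5)·(-0.5) + (1.5)·(1.5) + (2.5)·(2.5) + (-3.5)·(-3.5) + (0.5)·(0.5)) / 5 = 21.5/5 = 4.3
  S[X_2,X_3] = ((-0.5)·(1.5) + (-0.5)·(3.5) + (1.5)·(-0.5) + (2.5)·(-2.5) + (-3.5)·(-0.5) + (0.5)·(-1.5)) / 5 = -8.5/5 = -1.7
  S[X_3,X_3] = ((1.5)·(1.5) + (3.5)·(3.5) + (-0.5)·(-0.5) + (-2.5)·(-2.5) + (-0.5)·(-0.5) + (-1.5)·(-1.5)) / 5 = 23.5/5 = 4.7

S is symmetric (S[j,i] = S[i,j]). Assembling:

S = [[3.1, -0.5, -1.7],
 [-0.5, 4.3, -1.7],
 [-1.7, -1.7, 4.7]]


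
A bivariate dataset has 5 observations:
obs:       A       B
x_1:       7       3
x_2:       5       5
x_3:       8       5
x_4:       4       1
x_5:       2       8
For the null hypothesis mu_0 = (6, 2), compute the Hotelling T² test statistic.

Step 1 — sample mean vector:
  mean(A) = (7 + 5 + 8 + 4 + 2) / 5 = 26/5 = 5.2
  mean(B) = (3 + 5 + 5 + 1 + 8) / 5 = 22/5 = 4.4
  x̄ = (5.2, 4.4),  deviation x̄ - mu_0 = (5.2, 4.4) - (6, 2) = (-0.8, 2.4).

Step 2 — sample covariance matrix, S[i,j] = (1/(n-1)) · Σ_k (x_{k,i} - mean_i) · (x_{k,j} - mean_j), divisor n-1 = 4:
  S[A,A] = ((1.8)·(1.8) + (-0.2)·(-0.2) + (2.8)·(2.8) + (-1.2)·(-1.2) + (-3.2)·(-3.2)) / 4 = 22.8/4 = 5.7
  S[A,B] = ((1.8)·(-1.4) + (-0.2)·(0.6) + (2.8)·(0.6) + (-1.2)·(-3.4) + (-3.2)·(3.6)) / 4 = -8.4/4 = -2.1
  S[B,B] = ((-1.4)·(-1.4) + (0.6)·(0.6) + (0.6)·(0.6) + (-3.4)·(-3.4) + (3.6)·(3.6)) / 4 = 27.2/4 = 6.8
  S = [[5.7, -2.1],
 [-2.1, 6.8]].

Step 3 — invert S. det(S) = 5.7·6.8 - (-2.1)² = 34.35.
  S^{-1} = (1/det) · [[d, -b], [-b, a]] = [[0.198, 0.0611],
 [0.0611, 0.1659]].

Step 4 — quadratic form (x̄ - mu_0)^T · S^{-1} · (x̄ - mu_0):
  S^{-1} · (x̄ - mu_0) = (-0.0116, 0.3493),
  (x̄ - mu_0)^T · [...] = (-0.8)·(-0.0116) + (2.4)·(0.3493) = 0.8477.

Step 5 — scale by n: T² = 5 · 0.8477 = 4.2387.

T² ≈ 4.2387


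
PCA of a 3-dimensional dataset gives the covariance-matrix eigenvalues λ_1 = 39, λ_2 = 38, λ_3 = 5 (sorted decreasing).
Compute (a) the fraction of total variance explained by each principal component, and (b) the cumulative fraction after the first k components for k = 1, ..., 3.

Step 1 — total variance = trace(Sigma) = Σ λ_i = 39 + 38 + 5 = 82.

Step 2 — fraction explained by component i = λ_i / Σ λ:
  PC1: 39/82 = 0.4756
  PC2: 38/82 = 0.4634
  PC3: 5/82 = 0.061

Step 3 — cumulative fraction after k components = (λ_1 + ... + λ_k) / Σ λ:
  k = 1: 39/82 = 0.4756
  k = 2: (39 + 38)/82 = 77/82 = 0.939
  k = 3: (39 + 38 + 5)/82 = 82/82 = 1

Summary (fraction, with percent):

explained: PC1 0.4756 (47.56%), PC2 0.4634 (46.34%), PC3 0.061 (6.1%);  cumulative: 0.4756, 0.939, 1


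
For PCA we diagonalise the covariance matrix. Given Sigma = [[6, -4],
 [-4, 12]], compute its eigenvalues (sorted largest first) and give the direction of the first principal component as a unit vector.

Step 1 — characteristic polynomial of 2×2 Sigma:
  det(Sigma - λI) = λ² - trace · λ + det = 0.
  trace = 6 + 12 = 18, det = 6·12 - (-4)² = 56.
Step 2 — discriminant:
  Δ = trace² - 4·det = 324 - 224 = 100.
Step 3 — eigenvalues:
  λ = (trace ± √Δ)/2 = (18 ± 10)/2,
  λ_1 = 14,  λ_2 = 4.

Step 4 — unit eigenvector for λ_1: solve (Sigma - λ_1 I)v = 0. First row:
  (6 - 14)·v_x + (-4)·v_y = 0, i.e. (-8)·v_x + (-4)·v_y = 0,
  so v ∝ (b, λ_1 - a) = (-4, 8); multiply by -1 so the first entry is positive: u = (4, -8).
  ||u|| = √((4)² + (-8)²) = √(80) ≈ 8.9443,
  v_1 = u/||u|| ≈ (0.4472, -0.8944) (||v_1|| = 1).

λ_1 = 14,  λ_2 = 4;  v_1 ≈ (0.4472, -0.8944)


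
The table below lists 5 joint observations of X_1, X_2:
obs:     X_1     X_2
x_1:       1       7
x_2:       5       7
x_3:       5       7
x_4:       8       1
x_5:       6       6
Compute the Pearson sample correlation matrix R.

Step 1 — column means:
  mean(X_1) = (1 + 5 + 5 + 8 + 6) / 5 = 25/5 = 5
  mean(X_2) = (7 + 7 + 7 + 1 + 6) / 5 = 28/5 = 5.6

Step 2 — sample variances and covariances s[i,j] = (1/(n-1)) · Σ_k (x_{k,i} - mean_i) · (x_{k,j} - mean_j), with n-1 = 4:
  s[X_1,X_1] = ((-4)·(-4) + (0)·(0) + (0)·(0) + (3)·(3) + (1)·(1)) / 4 = 26/4 = 6.5
  s[X_1,X_2] = ((-4)·(1.4) + (0)·(1.4) + (0)·(1.4) + (3)·(-4.6) + (1)·(0.4)) / 4 = -19/4 = -4.75
  s[X_2,X_2] = ((1.4)·(1.4) + (1.4)·(1.4) + (1.4)·(1.4) + (-4.6)·(-4.6) + (0.4)·(0.4)) / 4 = 27.2/4 = 6.8
  Sample standard deviations s_i = √(s[i,i]):
  s(X_1) = √(6.5) = 2.5495
  s(X_2) = √(6.8) = 2.6077

Step 3 — r_{ij} = s_{ij} / (s_i · s_j):
  r[X_1,X_1] = 1 (diagonal).
  r[X_1,X_2] = -4.75 / (2.5495 · 2.6077) = -4.75 / 6.6483 = -0.7145
  r[X_2,X_2] = 1 (diagonal).

R is symmetric with unit diagonal. Assembling:

R = [[1, -0.7145],
 [-0.7145, 1]]


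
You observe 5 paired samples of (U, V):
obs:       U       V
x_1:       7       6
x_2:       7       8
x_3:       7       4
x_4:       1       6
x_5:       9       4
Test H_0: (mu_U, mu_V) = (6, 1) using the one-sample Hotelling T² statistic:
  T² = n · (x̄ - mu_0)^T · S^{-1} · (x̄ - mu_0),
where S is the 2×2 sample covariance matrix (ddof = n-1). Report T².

Step 1 — sample mean vector:
  mean(U) = (7 + 7 + 7 + 1 + 9) / 5 = 31/5 = 6.2
  mean(V) = (6 + 8 + 4 + 6 + 4) / 5 = 28/5 = 5.6
  x̄ = (6.2, 5.6),  deviation x̄ - mu_0 = (6.2, 5.6) - (6, 1) = (0.2, 4.6).

Step 2 — sample covariance matrix, S[i,j] = (1/(n-1)) · Σ_k (x_{k,i} - mean_i) · (x_{k,j} - mean_j), divisor n-1 = 4:
  S[U,U] = ((0.8)·(0.8) + (0.8)·(0.8) + (0.8)·(0.8) + (-5.2)·(-5.2) + (2.8)·(2.8)) / 4 = 36.8/4 = 9.2
  S[U,V] = ((0.8)·(0.4) + (0.8)·(2.4) + (0.8)·(-1.6) + (-5.2)·(0.4) + (2.8)·(-1.6)) / 4 = -5.6/4 = -1.4
  S[V,V] = ((0.4)·(0.4) + (2.4)·(2.4) + (-1.6)·(-1.6) + (0.4)·(0.4) + (-1.6)·(-1.6)) / 4 = 11.2/4 = 2.8
  S = [[9.2, -1.4],
 [-1.4, 2.8]].

Step 3 — invert S. det(S) = 9.2·2.8 - (-1.4)² = 23.8.
  S^{-1} = (1/det) · [[d, -b], [-b, a]] = [[0.1176, 0.0588],
 [0.0588, 0.3866]].

Step 4 — quadratic form (x̄ - mu_0)^T · S^{-1} · (x̄ - mu_0):
  S^{-1} · (x̄ - mu_0) = (0.2941, 1.7899),
  (x̄ - mu_0)^T · [...] = (0.2)·(0.2941) + (4.6)·(1.7899) = 8.2924.

Step 5 — scale by n: T² = 5 · 8.2924 = 41.4622.

T² ≈ 41.4622


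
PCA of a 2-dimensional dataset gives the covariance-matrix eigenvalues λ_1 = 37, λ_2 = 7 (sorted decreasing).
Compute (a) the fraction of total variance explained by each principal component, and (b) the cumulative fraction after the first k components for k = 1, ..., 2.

Step 1 — total variance = trace(Sigma) = Σ λ_i = 37 + 7 = 44.

Step 2 — fraction explained by component i = λ_i / Σ λ:
  PC1: 37/44 = 0.8409
  PC2: 7/44 = 0.1591

Step 3 — cumulative fraction after k components = (λ_1 + ... + λ_k) / Σ λ:
  k = 1: 37/44 = 0.8409
  k = 2: (37 + 7)/44 = 44/44 = 1

Summary (fraction, with percent):

explained: PC1 0.8409 (84.09%), PC2 0.1591 (15.91%);  cumulative: 0.8409, 1


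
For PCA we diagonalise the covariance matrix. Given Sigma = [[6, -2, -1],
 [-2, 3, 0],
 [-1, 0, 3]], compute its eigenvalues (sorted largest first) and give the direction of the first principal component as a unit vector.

Step 1 — characteristic polynomial p(λ) = det(λI - Sigma) = λ³ - tr·λ² + c_1·λ - det, where tr = trace, c_1 = sum of the principal 2×2 minors, det = det(Sigma):
  tr = 6 + 3 + 3 = 12,
  c_1 = (6·3 - (-2)²) + (6·3 - (-1)²) + (3·3 - (0)²) = 14 + 17 + 9 = 40,
  det = 6·(3·3 - (0)²) - (-2)·((-2)·3 - (0)·(-1)) + (-1)·((-2)·(0) - 3·(-1)) = 6·(9) - (-2)·(-6) + (-1)·(3) = 39.
  So p(λ) = λ³ - 12λ² + 40λ - 39.
Step 2 — look for an integer root (rational root theorem: any rational root is an integer divisor of 39). Testing λ = 3:
  p(3) = 27 - 108 + 120 - 39 = 0  ✓
  Dividing out (λ - 3): p(λ) = (λ - 3)(λ² - 9λ + 13).
Step 3 — remaining eigenvalues from the quadratic λ² - 9λ + 13 = 0:
  Δ = 9² - 4·13 = 81 - 52 = 29,  λ = (9 ± √29)/2 = (9 ± 5.3852)/2 ≈ 7.1926 or 1.8074.
  Sorted: λ_1 = 7.1926,  λ_2 = 3,  λ_3 = 1.8074  (check: sum = 12 = tr ✓).

Step 4 — unit eigenvector for λ_1 ≈ 7.1926: v spans the null space of (Sigma - λ_1 I), whose rows are
  r_1 = (-1.1926, -2, -1),  r_2 = (-2, -4.1926, 0),  r_3 = (-1, 0, -4.1926).
  v is orthogonal to every row, so take v ∝ r_1 × r_2 = ((-2)·(0) - (-1)·(-4.1926), (-1)·(-2) - (-1.1926)·(0), (-1.1926)·(-4.1926) - (-2)·(-2)) ≈ (-4.1926, 2, 1).
  Rescale (multiply by -1 so the first nonzero entry is positive): u = (4.1926, -2, -1).
  ||u|| = √((4.1926)² + (-2)² + (-1)²) = √(22.5777) ≈ 4.7516,  v_1 = u/||u|| ≈ (0.8824, -0.4209, -0.2105) (||v_1|| = 1).

λ_1 = 7.1926,  λ_2 = 3,  λ_3 = 1.8074;  v_1 ≈ (0.8824, -0.4209, -0.2105)


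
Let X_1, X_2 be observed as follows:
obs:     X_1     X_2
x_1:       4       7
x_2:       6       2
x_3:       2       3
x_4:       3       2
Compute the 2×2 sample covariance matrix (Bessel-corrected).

Step 1 — column means:
  mean(X_1) = (4 + 6 + 2 + 3) / 4 = 15/4 = 3.75
  mean(X_2) = (7 + 2 + 3 + 2) / 4 = 14/4 = 3.5

Step 2 — sample covariance S[i,j] = (1/(n-1)) · Σ_k (x_{k,i} - mean_i) · (x_{k,j} - mean_j), with n-1 = 3.
  S[X_1,X_1] = ((0.25)·(0.25) + (2.25)·(2.25) + (-1.75)·(-1.75) + (-0.75)·(-0.75)) / 3 = 8.75/3 = 2.9167
  S[X_1,X_2] = ((0.25)·(3.5) + (2.25)·(-1.5) + (-1.75)·(-0.5) + (-0.75)·(-1.5)) / 3 = -0.5/3 = -0.1667
  S[X_2,X_2] = ((3.5)·(3.5) + (-1.5)·(-1.5) + (-0.5)·(-0.5) + (-1.5)·(-1.5)) / 3 = 17/3 = 5.6667

S is symmetric (S[j,i] = S[i,j]). Assembling:

S = [[2.9167, -0.1667],
 [-0.1667, 5.6667]]


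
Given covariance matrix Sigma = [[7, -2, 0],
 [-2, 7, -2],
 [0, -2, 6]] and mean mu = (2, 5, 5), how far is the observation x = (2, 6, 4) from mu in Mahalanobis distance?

Step 1 — centre the observation: (x - mu) = (0, 1, -1).

Step 2 — invert Sigma (cofactor / det for 3×3, or solve directly):
  Sigma^{-1} = [[0.157, 0.0496, 0.0165],
 [0.0496, 0.1736, 0.0579],
 [0.0165, 0.0579, 0.186]].

Step 3 — form the quadratic (x - mu)^T · Sigma^{-1} · (x - mu):
  Sigma^{-1} · (x - mu) = (0.0331, 0.1157, -0.1281).
  (x - mu)^T · [Sigma^{-1} · (x - mu)] = (0)·(0.0331) + (1)·(0.1157) + (-1)·(-0.1281) = 0.2438.

Step 4 — take square root: d = √(0.2438) ≈ 0.4938.

d(x, mu) = √(0.2438) ≈ 0.4938


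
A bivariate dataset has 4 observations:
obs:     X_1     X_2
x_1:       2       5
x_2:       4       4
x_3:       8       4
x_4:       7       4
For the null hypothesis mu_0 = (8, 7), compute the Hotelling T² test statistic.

Step 1 — sample mean vector:
  mean(X_1) = (2 + 4 + 8 + 7) / 4 = 21/4 = 5.25
  mean(X_2) = (5 + 4 + 4 + 4) / 4 = 17/4 = 4.25
  x̄ = (5.25, 4.25),  deviation x̄ - mu_0 = (5.25, 4.25) - (8, 7) = (-2.75, -2.75).

Step 2 — sample covariance matrix, S[i,j] = (1/(n-1)) · Σ_k (x_{k,i} - mean_i) · (x_{k,j} - mean_j), divisor n-1 = 3:
  S[X_1,X_1] = ((-3.25)·(-3.25) + (-1.25)·(-1.25) + (2.75)·(2.75) + (1.75)·(1.75)) / 3 = 22.75/3 = 7.5833
  S[X_1,X_2] = ((-3.25)·(0.75) + (-1.25)·(-0.25) + (2.75)·(-0.25) + (1.75)·(-0.25)) / 3 = -3.25/3 = -1.0833
  S[X_2,X_2] = ((0.75)·(0.75) + (-0.25)·(-0.25) + (-0.25)·(-0.25) + (-0.25)·(-0.25)) / 3 = 0.75/3 = 0.25
  S = [[7.5833, -1.0833],
 [-1.0833, 0.25]].

Step 3 — invert S. det(S) = 7.5833·0.25 - (-1.0833)² = 0.7222.
  S^{-1} = (1/det) · [[d, -b], [-b, a]] = [[0.3462, 1.5],
 [1.5, 10.5]].

Step 4 — quadratic form (x̄ - mu_0)^T · S^{-1} · (x̄ - mu_0):
  S^{-1} · (x̄ - mu_0) = (-5.0769, -33),
  (x̄ - mu_0)^T · [...] = (-2.75)·(-5.0769) + (-2.75)·(-33) = 104.7115.

Step 5 — scale by n: T² = 4 · 104.7115 = 418.8462.

T² ≈ 418.8462


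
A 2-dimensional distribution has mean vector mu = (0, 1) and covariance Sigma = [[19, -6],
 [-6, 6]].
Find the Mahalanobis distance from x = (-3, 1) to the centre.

Step 1 — centre the observation: (x - mu) = (-3, 0).

Step 2 — invert Sigma. det(Sigma) = 19·6 - (-6)² = 78.
  Sigma^{-1} = (1/det) · [[d, -b], [-b, a]] = [[0.0769, 0.0769],
 [0.0769, 0.2436]].

Step 3 — form the quadratic (x - mu)^T · Sigma^{-1} · (x - mu):
  Sigma^{-1} · (x - mu) = (-0.2308, -0.2308).
  (x - mu)^T · [Sigma^{-1} · (x - mu)] = (-3)·(-0.2308) + (0)·(-0.2308) = 0.6923.

Step 4 — take square root: d = √(0.6923) ≈ 0.8321.

d(x, mu) = √(0.6923) ≈ 0.8321


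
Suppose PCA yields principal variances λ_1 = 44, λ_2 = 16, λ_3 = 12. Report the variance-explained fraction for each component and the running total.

Step 1 — total variance = trace(Sigma) = Σ λ_i = 44 + 16 + 12 = 72.

Step 2 — fraction explained by component i = λ_i / Σ λ:
  PC1: 44/72 = 0.6111
  PC2: 16/72 = 0.2222
  PC3: 12/72 = 0.1667

Step 3 — cumulative fraction after k components = (λ_1 + ... + λ_k) / Σ λ:
  k = 1: 44/72 = 0.6111
  k = 2: (44 + 16)/72 = 60/72 = 0.8333
  k = 3: (44 + 16 + 12)/72 = 72/72 = 1

Summary (fraction, with percent):

explained: PC1 0.6111 (61.11%), PC2 0.2222 (22.22%), PC3 0.1667 (16.67%);  cumulative: 0.6111, 0.8333, 1


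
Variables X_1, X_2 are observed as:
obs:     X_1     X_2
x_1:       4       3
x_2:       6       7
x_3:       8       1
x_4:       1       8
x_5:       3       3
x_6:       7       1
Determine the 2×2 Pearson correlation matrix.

Step 1 — column means:
  mean(X_1) = (4 + 6 + 8 + 1 + 3 + 7) / 6 = 29/6 = 4.8333
  mean(X_2) = (3 + 7 + 1 + 8 + 3 + 1) / 6 = 23/6 = 3.8333

Step 2 — sample variances and covariances s[i,j] = (1/(n-1)) · Σ_k (x_{k,i} - mean_i) · (x_{k,j} - mean_j), with n-1 = 5:
  s[X_1,X_1] = ((-0.8333)·(-0.8333) + (1.1667)·(1.1667) + (3.1667)·(3.1667) + (-3.8333)·(-3.8333) + (-1.8333)·(-1.8333) + (2.1667)·(2.1667)) / 5 = 34.8333/5 = 6.9667
  s[X_1,X_2] = ((-0.8333)·(-0.8333) + (1.1667)·(3.1667) + (3.1667)·(-2.8333) + (-3.8333)·(4.1667) + (-1.8333)·(-0.8333) + (2.1667)·(-2.8333)) / 5 = -25.1667/5 = -5.0333
  s[X_2,X_2] = ((-0.8333)·(-0.8333) + (3.1667)·(3.1667) + (-2.8333)·(-2.8333) + (4.1667)·(4.1667) + (-0.8333)·(-0.8333) + (-2.8333)·(-2.8333)) / 5 = 44.8333/5 = 8.9667
  Sample standard deviations s_i = √(s[i,i]):
  s(X_1) = √(6.9667) = 2.6394
  s(X_2) = √(8.9667) = 2.9944

Step 3 — r_{ij} = s_{ij} / (s_i · s_j):
  r[X_1,X_1] = 1 (diagonal).
  r[X_1,X_2] = -5.0333 / (2.6394 · 2.9944) = -5.0333 / 7.9037 = -0.6368
  r[X_2,X_2] = 1 (diagonal).

R is symmetric with unit diagonal. Assembling:

R = [[1, -0.6368],
 [-0.6368, 1]]


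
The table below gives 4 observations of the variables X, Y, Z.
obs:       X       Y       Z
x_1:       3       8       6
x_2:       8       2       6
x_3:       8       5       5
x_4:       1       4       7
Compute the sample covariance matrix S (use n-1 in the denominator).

Step 1 — column means:
  mean(X) = (3 + 8 + 8 + 1) / 4 = 20/4 = 5
  mean(Y) = (8 + 2 + 5 + 4) / 4 = 19/4 = 4.75
  mean(Z) = (6 + 6 + 5 + 7) / 4 = 24/4 = 6

Step 2 — sample covariance S[i,j] = (1/(n-1)) · Σ_k (x_{k,i} - mean_i) · (x_{k,j} - mean_j), with n-1 = 3.
  S[X,X] = ((-2)·(-2) + (3)·(3) + (3)·(3) + (-4)·(-4)) / 3 = 38/3 = 12.6667
  S[X,Y] = ((-2)·(3.25) + (3)·(-2.75) + (3)·(0.25) + (-4)·(-0.75)) / 3 = -11/3 = -3.6667
  S[X,Z] = ((-2)·(0) + (3)·(0) + (3)·(-1) + (-4)·(1)) / 3 = -7/3 = -2.3333
  S[Y,Y] = ((3.25)·(3.25) + (-2.75)·(-2.75) + (0.25)·(0.25) + (-0.75)·(-0.75)) / 3 = 18.75/3 = 6.25
  S[Y,Z] = ((3.25)·(0) + (-2.75)·(0) + (0.25)·(-1) + (-0.75)·(1)) / 3 = -1/3 = -0.3333
  S[Z,Z] = ((0)·(0) + (0)·(0) + (-1)·(-1) + (1)·(1)) / 3 = 2/3 = 0.6667

S is symmetric (S[j,i] = S[i,j]). Assembling:

S = [[12.6667, -3.6667, -2.3333],
 [-3.6667, 6.25, -0.3333],
 [-2.3333, -0.3333, 0.6667]]


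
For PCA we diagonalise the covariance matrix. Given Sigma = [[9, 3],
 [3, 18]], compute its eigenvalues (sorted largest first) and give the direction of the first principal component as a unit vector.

Step 1 — characteristic polynomial of 2×2 Sigma:
  det(Sigma - λI) = λ² - trace · λ + det = 0.
  trace = 9 + 18 = 27, det = 9·18 - (3)² = 153.
Step 2 — discriminant:
  Δ = trace² - 4·det = 729 - 612 = 117.
Step 3 — eigenvalues:
  λ = (trace ± √Δ)/2 = (27 ± 10.8167)/2,
  λ_1 = 18.9083,  λ_2 = 8.0917.

Step 4 — unit eigenvector for λ_1: solve (Sigma - λ_1 I)v = 0. First row:
  (9 - 18.9083)·v_x + (3)·v_y = 0, i.e. (-9.9083)·v_x + (3)·v_y = 0,
  so v ∝ (b, λ_1 - a) = (3, 9.9083) = u.
  ||u|| = √((3)² + (9.9083)²) = √(107.1749) ≈ 10.3525,
  v_1 = u/||u|| ≈ (0.2898, 0.9571) (||v_1|| = 1).

λ_1 = 18.9083,  λ_2 = 8.0917;  v_1 ≈ (0.2898, 0.9571)


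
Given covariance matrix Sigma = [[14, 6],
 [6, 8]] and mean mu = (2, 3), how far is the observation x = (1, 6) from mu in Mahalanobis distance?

Step 1 — centre the observation: (x - mu) = (-1, 3).

Step 2 — invert Sigma. det(Sigma) = 14·8 - (6)² = 76.
  Sigma^{-1} = (1/det) · [[d, -b], [-b, a]] = [[0.1053, -0.0789],
 [-0.0789, 0.1842]].

Step 3 — form the quadratic (x - mu)^T · Sigma^{-1} · (x - mu):
  Sigma^{-1} · (x - mu) = (-0.3421, 0.6316).
  (x - mu)^T · [Sigma^{-1} · (x - mu)] = (-1)·(-0.3421) + (3)·(0.6316) = 2.2368.

Step 4 — take square root: d = √(2.2368) ≈ 1.4956.

d(x, mu) = √(2.2368) ≈ 1.4956


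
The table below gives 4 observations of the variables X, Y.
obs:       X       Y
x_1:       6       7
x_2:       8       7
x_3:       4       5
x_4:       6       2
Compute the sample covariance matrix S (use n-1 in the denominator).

Step 1 — column means:
  mean(X) = (6 + 8 + 4 + 6) / 4 = 24/4 = 6
  mean(Y) = (7 + 7 + 5 + 2) / 4 = 21/4 = 5.25

Step 2 — sample covariance S[i,j] = (1/(n-1)) · Σ_k (x_{k,i} - mean_i) · (x_{k,j} - mean_j), with n-1 = 3.
  S[X,X] = ((0)·(0) + (2)·(2) + (-2)·(-2) + (0)·(0)) / 3 = 8/3 = 2.6667
  S[X,Y] = ((0)·(1.75) + (2)·(1.75) + (-2)·(-0.25) + (0)·(-3.25)) / 3 = 4/3 = 1.3333
  S[Y,Y] = ((1.75)·(1.75) + (1.75)·(1.75) + (-0.25)·(-0.25) + (-3.25)·(-3.25)) / 3 = 16.75/3 = 5.5833

S is symmetric (S[j,i] = S[i,j]). Assembling:

S = [[2.6667, 1.3333],
 [1.3333, 5.5833]]


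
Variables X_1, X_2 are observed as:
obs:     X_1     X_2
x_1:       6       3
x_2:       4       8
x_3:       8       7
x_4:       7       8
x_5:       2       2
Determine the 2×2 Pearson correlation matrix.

Step 1 — column means:
  mean(X_1) = (6 + 4 + 8 + 7 + 2) / 5 = 27/5 = 5.4
  mean(X_2) = (3 + 8 + 7 + 8 + 2) / 5 = 28/5 = 5.6

Step 2 — sample variances and covariances s[i,j] = (1/(n-1)) · Σ_k (x_{k,i} - mean_i) · (x_{k,j} - mean_j), with n-1 = 4:
  s[X_1,X_1] = ((0.6)·(0.6) + (-1.4)·(-1.4) + (2.6)·(2.6) + (1.6)·(1.6) + (-3.4)·(-3.4)) / 4 = 23.2/4 = 5.8
  s[X_1,X_2] = ((0.6)·(-2.6) + (-1.4)·(2.4) + (2.6)·(1.4) + (1.6)·(2.4) + (-3.4)·(-3.6)) / 4 = 14.8/4 = 3.7
  s[X_2,X_2] = ((-2.6)·(-2.6) + (2.4)·(2.4) + (1.4)·(1.4) + (2.4)·(2.4) + (-3.6)·(-3.6)) / 4 = 33.2/4 = 8.3
  Sample standard deviations s_i = √(s[i,i]):
  s(X_1) = √(5.8) = 2.4083
  s(X_2) = √(8.3) = 2.881

Step 3 — r_{ij} = s_{ij} / (s_i · s_j):
  r[X_1,X_1] = 1 (diagonal).
  r[X_1,X_2] = 3.7 / (2.4083 · 2.881) = 3.7 / 6.9383 = 0.5333
  r[X_2,X_2] = 1 (diagonal).

R is symmetric with unit diagonal. Assembling:

R = [[1, 0.5333],
 [0.5333, 1]]


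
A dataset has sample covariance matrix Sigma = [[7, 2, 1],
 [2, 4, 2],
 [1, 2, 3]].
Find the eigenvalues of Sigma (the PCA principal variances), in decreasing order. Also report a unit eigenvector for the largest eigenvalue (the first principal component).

Step 1 — characteristic polynomial p(λ) = det(λI - Sigma) = λ³ - tr·λ² + c_1·λ - det, where tr = trace, c_1 = sum of the principal 2×2 minors, det = det(Sigma):
  tr = 7 + 4 + 3 = 14,
  c_1 = (7·4 - (2)²) + (7·3 - (1)²) + (4·3 - (2)²) = 24 + 20 + 8 = 52,
  det = 7·(4·3 - (2)²) - (2)·((2)·3 - (2)·(1)) + (1)·((2)·(2) - 4·(1)) = 7·(8) - (2)·(4) + (1)·(0) = 48.
  So p(λ) = λ³ - 14λ² + 52λ - 48.
Step 2 — look for an integer root (rational root theorem: any rational root is an integer divisor of 48). Testing λ = 4:
  p(4) = 64 - 224 + 208 - 48 = 0  ✓
  Dividing out (λ - 4): p(λ) = (λ - 4)(λ² - 10λ + 12).
Step 3 — remaining eigenvalues from the quadratic λ² - 10λ + 12 = 0:
  Δ = 10² - 4·12 = 100 - 48 = 52,  λ = (10 ± √52)/2 = (10 ± 7.2111)/2 ≈ 8.6056 or 1.3944.
  Sorted: λ_1 = 8.6056,  λ_2 = 4,  λ_3 = 1.3944  (check: sum = 14 = tr ✓).

Step 4 — unit eigenvector for λ_1 ≈ 8.6056: v spans the null space of (Sigma - λ_1 I), whose rows are
  r_1 = (-1.6056, 2, 1),  r_2 = (2, -4.6056, 2),  r_3 = (1, 2, -5.6056).
  v is orthogonal to every row, so take v ∝ r_1 × r_2 = ((2)·(2) - (1)·(-4.6056), (1)·(2) - (-1.6056)·(2), (-1.6056)·(-4.6056) - (2)·(2)) ≈ (8.6056, 5.2111, 3.3944).
  Let u = (8.6056, 5.2111, 3.3944).
  ||u|| = √((8.6056)² + (5.2111)² + (3.3944)²) = √(112.7334) ≈ 10.6176,  v_1 = u/||u|| ≈ (0.8105, 0.4908, 0.3197) (||v_1|| = 1).

λ_1 = 8.6056,  λ_2 = 4,  λ_3 = 1.3944;  v_1 ≈ (0.8105, 0.4908, 0.3197)


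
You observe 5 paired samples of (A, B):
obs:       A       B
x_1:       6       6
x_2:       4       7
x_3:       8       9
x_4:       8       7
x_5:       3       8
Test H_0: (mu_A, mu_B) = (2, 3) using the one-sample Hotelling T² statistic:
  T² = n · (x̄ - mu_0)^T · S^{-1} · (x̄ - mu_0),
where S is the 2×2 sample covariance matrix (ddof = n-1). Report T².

Step 1 — sample mean vector:
  mean(A) = (6 + 4 + 8 + 8 + 3) / 5 = 29/5 = 5.8
  mean(B) = (6 + 7 + 9 + 7 + 8) / 5 = 37/5 = 7.4
  x̄ = (5.8, 7.4),  deviation x̄ - mu_0 = (5.8, 7.4) - (2, 3) = (3.8, 4.4).

Step 2 — sample covariance matrix, S[i,j] = (1/(n-1)) · Σ_k (x_{k,i} - mean_i) · (x_{k,j} - mean_j), divisor n-1 = 4:
  S[A,A] = ((0.2)·(0.2) + (-1.8)·(-1.8) + (2.2)·(2.2) + (2.2)·(2.2) + (-2.8)·(-2.8)) / 4 = 20.8/4 = 5.2
  S[A,B] = ((0.2)·(-1.4) + (-1.8)·(-0.4) + (2.2)·(1.6) + (2.2)·(-0.4) + (-2.8)·(0.6)) / 4 = 1.4/4 = 0.35
  S[B,B] = ((-1.4)·(-1.4) + (-0.4)·(-0.4) + (1.6)·(1.6) + (-0.4)·(-0.4) + (0.6)·(0.6)) / 4 = 5.2/4 = 1.3
  S = [[5.2, 0.35],
 [0.35, 1.3]].

Step 3 — invert S. det(S) = 5.2·1.3 - (0.35)² = 6.6375.
  S^{-1} = (1/det) · [[d, -b], [-b, a]] = [[0.1959, -0.0527],
 [-0.0527, 0.7834]].

Step 4 — quadratic form (x̄ - mu_0)^T · S^{-1} · (x̄ - mu_0):
  S^{-1} · (x̄ - mu_0) = (0.5122, 3.2467),
  (x̄ - mu_0)^T · [...] = (3.8)·(0.5122) + (4.4)·(3.2467) = 16.232.

Step 5 — scale by n: T² = 5 · 16.232 = 81.1601.

T² ≈ 81.1601


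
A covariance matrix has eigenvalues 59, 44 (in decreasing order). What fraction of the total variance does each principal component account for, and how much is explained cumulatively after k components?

Step 1 — total variance = trace(Sigma) = Σ λ_i = 59 + 44 = 103.

Step 2 — fraction explained by component i = λ_i / Σ λ:
  PC1: 59/103 = 0.5728
  PC2: 44/103 = 0.4272

Step 3 — cumulative fraction after k components = (λ_1 + ... + λ_k) / Σ λ:
  k = 1: 59/103 = 0.5728
  k = 2: (59 + 44)/103 = 103/103 = 1

Summary (fraction, with percent):

explained: PC1 0.5728 (57.28%), PC2 0.4272 (42.72%);  cumulative: 0.5728, 1


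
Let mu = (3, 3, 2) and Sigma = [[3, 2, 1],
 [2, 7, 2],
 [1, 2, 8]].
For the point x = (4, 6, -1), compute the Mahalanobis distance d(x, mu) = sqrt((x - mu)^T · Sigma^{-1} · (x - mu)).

Step 1 — centre the observation: (x - mu) = (1, 3, -3).

Step 2 — invert Sigma (cofactor / det for 3×3, or solve directly):
  Sigma^{-1} = [[0.416, -0.112, -0.024],
 [-0.112, 0.184, -0.032],
 [-0.024, -0.032, 0.136]].

Step 3 — form the quadratic (x - mu)^T · Sigma^{-1} · (x - mu):
  Sigma^{-1} · (x - mu) = (0.152, 0.536, -0.528).
  (x - mu)^T · [Sigma^{-1} · (x - mu)] = (1)·(0.152) + (3)·(0.536) + (-3)·(-0.528) = 3.344.

Step 4 — take square root: d = √(3.344) ≈ 1.8287.

d(x, mu) = √(3.344) ≈ 1.8287


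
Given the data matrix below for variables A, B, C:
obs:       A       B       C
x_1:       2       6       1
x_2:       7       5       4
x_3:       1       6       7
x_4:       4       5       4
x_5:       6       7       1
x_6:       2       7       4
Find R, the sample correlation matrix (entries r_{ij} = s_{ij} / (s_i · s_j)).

Step 1 — column means:
  mean(A) = (2 + 7 + 1 + 4 + 6 + 2) / 6 = 22/6 = 3.6667
  mean(B) = (6 + 5 + 6 + 5 + 7 + 7) / 6 = 36/6 = 6
  mean(C) = (1 + 4 + 7 + 4 + 1 + 4) / 6 = 21/6 = 3.5

Step 2 — sample variances and covariances s[i,j] = (1/(n-1)) · Σ_k (x_{k,i} - mean_i) · (x_{k,j} - mean_j), with n-1 = 5:
  s[A,A] = ((-1.6667)·(-1.6667) + (3.3333)·(3.3333) + (-2.6667)·(-2.6667) + (0.3333)·(0.3333) + (2.3333)·(2.3333) + (-1.6667)·(-1.6667)) / 5 = 29.3333/5 = 5.8667
  s[A,B] = ((-1.6667)·(0) + (3.3333)·(-1) + (-2.6667)·(0) + (0.3333)·(-1) + (2.3333)·(1) + (-1.6667)·(1)) / 5 = -3/5 = -0.6
  s[A,C] = ((-1.6667)·(-2.5) + (3.3333)·(0.5) + (-2.6667)·(3.5) + (0.3333)·(0.5) + (2.3333)·(-2.5) + (-1.6667)·(0.5)) / 5 = -10/5 = -2
  s[B,B] = ((0)·(0) + (-1)·(-1) + (0)·(0) + (-1)·(-1) + (1)·(1) + (1)·(1)) / 5 = 4/5 = 0.8
  s[B,C] = ((0)·(-2.5) + (-1)·(0.5) + (0)·(3.5) + (-1)·(0.5) + (1)·(-2.5) + (1)·(0.5)) / 5 = -3/5 = -0.6
  s[C,C] = ((-2.5)·(-2.5) + (0.5)·(0.5) + (3.5)·(3.5) + (0.5)·(0.5) + (-2.5)·(-2.5) + (0.5)·(0.5)) / 5 = 25.5/5 = 5.1
  Sample standard deviations s_i = √(s[i,i]):
  s(A) = √(5.8667) = 2.4221
  s(B) = √(0.8) = 0.8944
  s(C) = √(5.1) = 2.2583

Step 3 — r_{ij} = s_{ij} / (s_i · s_j):
  r[A,A] = 1 (diagonal).
  r[A,B] = -0.6 / (2.4221 · 0.8944) = -0.6 / 2.1664 = -0.277
  r[A,C] = -2 / (2.4221 · 2.2583) = -2 / 5.4699 = -0.3656
  r[B,B] = 1 (diagonal).
  r[B,C] = -0.6 / (0.8944 · 2.2583) = -0.6 / 2.0199 = -0.297
  r[C,C] = 1 (diagonal).

R is symmetric with unit diagonal. Assembling:

R = [[1, -0.277, -0.3656],
 [-0.277, 1, -0.297],
 [-0.3656, -0.297, 1]]


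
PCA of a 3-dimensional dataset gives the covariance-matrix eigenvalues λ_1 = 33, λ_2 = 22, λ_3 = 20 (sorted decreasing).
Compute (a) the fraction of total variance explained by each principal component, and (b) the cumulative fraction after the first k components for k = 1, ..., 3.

Step 1 — total variance = trace(Sigma) = Σ λ_i = 33 + 22 + 20 = 75.

Step 2 — fraction explained by component i = λ_i / Σ λ:
  PC1: 33/75 = 0.44
  PC2: 22/75 = 0.2933
  PC3: 20/75 = 0.2667

Step 3 — cumulative fraction after k components = (λ_1 + ... + λ_k) / Σ λ:
  k = 1: 33/75 = 0.44
  k = 2: (33 + 22)/75 = 55/75 = 0.7333
  k = 3: (33 + 22 + 20)/75 = 75/75 = 1

Summary (fraction, with percent):

explained: PC1 0.44 (44%), PC2 0.2933 (29.33%), PC3 0.2667 (26.67%);  cumulative: 0.44, 0.7333, 1


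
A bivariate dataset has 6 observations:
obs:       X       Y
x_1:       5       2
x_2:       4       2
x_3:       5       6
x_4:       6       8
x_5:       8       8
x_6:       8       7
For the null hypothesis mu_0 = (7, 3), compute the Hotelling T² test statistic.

Step 1 — sample mean vector:
  mean(X) = (5 + 4 + 5 + 6 + 8 + 8) / 6 = 36/6 = 6
  mean(Y) = (2 + 2 + 6 + 8 + 8 + 7) / 6 = 33/6 = 5.5
  x̄ = (6, 5.5),  deviation x̄ - mu_0 = (6, 5.5) - (7, 3) = (-1, 2.5).

Step 2 — sample covariance matrix, S[i,j] = (1/(n-1)) · Σ_k (x_{k,i} - mean_i) · (x_{k,j} - mean_j), divisor n-1 = 5:
  S[X,X] = ((-1)·(-1) + (-2)·(-2) + (-1)·(-1) + (0)·(0) + (2)·(2) + (2)·(2)) / 5 = 14/5 = 2.8
  S[X,Y] = ((-1)·(-3.5) + (-2)·(-3.5) + (-1)·(0.5) + (0)·(2.5) + (2)·(2.5) + (2)·(1.5)) / 5 = 18/5 = 3.6
  S[Y,Y] = ((-3.5)·(-3.5) + (-3.5)·(-3.5) + (0.5)·(0.5) + (2.5)·(2.5) + (2.5)·(2.5) + (1.5)·(1.5)) / 5 = 39.5/5 = 7.9
  S = [[2.8, 3.6],
 [3.6, 7.9]].

Step 3 — invert S. det(S) = 2.8·7.9 - (3.6)² = 9.16.
  S^{-1} = (1/det) · [[d, -b], [-b, a]] = [[0.8624, -0.393],
 [-0.393, 0.3057]].

Step 4 — quadratic form (x̄ - mu_0)^T · S^{-1} · (x̄ - mu_0):
  S^{-1} · (x̄ - mu_0) = (-1.845, 1.1572),
  (x̄ - mu_0)^T · [...] = (-1)·(-1.845) + (2.5)·(1.1572) = 4.738.

Step 5 — scale by n: T² = 6 · 4.738 = 28.4279.

T² ≈ 28.4279


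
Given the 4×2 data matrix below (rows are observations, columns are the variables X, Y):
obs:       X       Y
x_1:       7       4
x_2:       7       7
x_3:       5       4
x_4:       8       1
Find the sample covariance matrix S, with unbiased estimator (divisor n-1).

Step 1 — column means:
  mean(X) = (7 + 7 + 5 + 8) / 4 = 27/4 = 6.75
  mean(Y) = (4 + 7 + 4 + 1) / 4 = 16/4 = 4

Step 2 — sample covariance S[i,j] = (1/(n-1)) · Σ_k (x_{k,i} - mean_i) · (x_{k,j} - mean_j), with n-1 = 3.
  S[X,X] = ((0.25)·(0.25) + (0.25)·(0.25) + (-1.75)·(-1.75) + (1.25)·(1.25)) / 3 = 4.75/3 = 1.5833
  S[X,Y] = ((0.25)·(0) + (0.25)·(3) + (-1.75)·(0) + (1.25)·(-3)) / 3 = -3/3 = -1
  S[Y,Y] = ((0)·(0) + (3)·(3) + (0)·(0) + (-3)·(-3)) / 3 = 18/3 = 6

S is symmetric (S[j,i] = S[i,j]). Assembling:

S = [[1.5833, -1],
 [-1, 6]]


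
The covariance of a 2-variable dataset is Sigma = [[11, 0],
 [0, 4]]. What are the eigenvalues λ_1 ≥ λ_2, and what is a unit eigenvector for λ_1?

Step 1 — characteristic polynomial of 2×2 Sigma:
  det(Sigma - λI) = λ² - trace · λ + det = 0.
  trace = 11 + 4 = 15, det = 11·4 - (0)² = 44.
Step 2 — discriminant:
  Δ = trace² - 4·det = 225 - 176 = 49.
Step 3 — eigenvalues:
  λ = (trace ± √Δ)/2 = (15 ± 7)/2,
  λ_1 = 11,  λ_2 = 4.

Step 4 — unit eigenvector for λ_1: Sigma is diagonal, so its eigenvectors are the coordinate axes. λ_1 = 11 is the diagonal entry on the first coordinate axis, hence
  v_1 = (1, 0) (||v_1|| = 1).

λ_1 = 11,  λ_2 = 4;  v_1 ≈ (1, 0)


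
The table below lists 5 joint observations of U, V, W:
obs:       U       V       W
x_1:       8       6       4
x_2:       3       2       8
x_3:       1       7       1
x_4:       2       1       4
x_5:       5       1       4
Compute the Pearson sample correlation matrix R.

Step 1 — column means:
  mean(U) = (8 + 3 + 1 + 2 + 5) / 5 = 19/5 = 3.8
  mean(V) = (6 + 2 + 7 + 1 + 1) / 5 = 17/5 = 3.4
  mean(W) = (4 + 8 + 1 + 4 + 4) / 5 = 21/5 = 4.2

Step 2 — sample variances and covariances s[i,j] = (1/(n-1)) · Σ_k (x_{k,i} - mean_i) · (x_{k,j} - mean_j), with n-1 = 4:
  s[U,U] = ((4.2)·(4.2) + (-0.8)·(-0.8) + (-2.8)·(-2.8) + (-1.8)·(-1.8) + (1.2)·(1.2)) / 4 = 30.8/4 = 7.7
  s[U,V] = ((4.2)·(2.6) + (-0.8)·(-1.4) + (-2.8)·(3.6) + (-1.8)·(-2.4) + (1.2)·(-2.4)) / 4 = 3.4/4 = 0.85
  s[U,W] = ((4.2)·(-0.2) + (-0.8)·(3.8) + (-2.8)·(-3.2) + (-1.8)·(-0.2) + (1.2)·(-0.2)) / 4 = 5.2/4 = 1.3
  s[V,V] = ((2.6)·(2.6) + (-1.4)·(-1.4) + (3.6)·(3.6) + (-2.4)·(-2.4) + (-2.4)·(-2.4)) / 4 = 33.2/4 = 8.3
  s[V,W] = ((2.6)·(-0.2) + (-1.4)·(3.8) + (3.6)·(-3.2) + (-2.4)·(-0.2) + (-2.4)·(-0.2)) / 4 = -16.4/4 = -4.1
  s[W,W] = ((-0.2)·(-0.2) + (3.8)·(3.8) + (-3.2)·(-3.2) + (-0.2)·(-0.2) + (-0.2)·(-0.2)) / 4 = 24.8/4 = 6.2
  Sample standard deviations s_i = √(s[i,i]):
  s(U) = √(7.7) = 2.7749
  s(V) = √(8.3) = 2.881
  s(W) = √(6.2) = 2.49

Step 3 — r_{ij} = s_{ij} / (s_i · s_j):
  r[U,U] = 1 (diagonal).
  r[U,V] = 0.85 / (2.7749 · 2.881) = 0.85 / 7.9944 = 0.1063
  r[U,W] = 1.3 / (2.7749 · 2.49) = 1.3 / 6.9094 = 0.1881
  r[V,V] = 1 (diagonal).
  r[V,W] = -4.1 / (2.881 · 2.49) = -4.1 / 7.1736 = -0.5715
  r[W,W] = 1 (diagonal).

R is symmetric with unit diagonal. Assembling:

R = [[1, 0.1063, 0.1881],
 [0.1063, 1, -0.5715],
 [0.1881, -0.5715, 1]]


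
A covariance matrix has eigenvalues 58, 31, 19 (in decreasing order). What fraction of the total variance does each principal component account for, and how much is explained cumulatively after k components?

Step 1 — total variance = trace(Sigma) = Σ λ_i = 58 + 31 + 19 = 108.

Step 2 — fraction explained by component i = λ_i / Σ λ:
  PC1: 58/108 = 0.537
  PC2: 31/108 = 0.287
  PC3: 19/108 = 0.1759

Step 3 — cumulative fraction after k components = (λ_1 + ... + λ_k) / Σ λ:
  k = 1: 58/108 = 0.537
  k = 2: (58 + 31)/108 = 89/108 = 0.8241
  k = 3: (58 + 31 + 19)/108 = 108/108 = 1

Summary (fraction, with percent):

explained: PC1 0.537 (53.7%), PC2 0.287 (28.7%), PC3 0.1759 (17.59%);  cumulative: 0.537, 0.8241, 1


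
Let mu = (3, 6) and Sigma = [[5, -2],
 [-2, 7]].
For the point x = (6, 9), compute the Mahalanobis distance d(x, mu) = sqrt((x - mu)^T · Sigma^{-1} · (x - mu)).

Step 1 — centre the observation: (x - mu) = (3, 3).

Step 2 — invert Sigma. det(Sigma) = 5·7 - (-2)² = 31.
  Sigma^{-1} = (1/det) · [[d, -b], [-b, a]] = [[0.2258, 0.0645],
 [0.0645, 0.1613]].

Step 3 — form the quadratic (x - mu)^T · Sigma^{-1} · (x - mu):
  Sigma^{-1} · (x - mu) = (0.871, 0.6774).
  (x - mu)^T · [Sigma^{-1} · (x - mu)] = (3)·(0.871) + (3)·(0.6774) = 4.6452.

Step 4 — take square root: d = √(4.6452) ≈ 2.1553.

d(x, mu) = √(4.6452) ≈ 2.1553


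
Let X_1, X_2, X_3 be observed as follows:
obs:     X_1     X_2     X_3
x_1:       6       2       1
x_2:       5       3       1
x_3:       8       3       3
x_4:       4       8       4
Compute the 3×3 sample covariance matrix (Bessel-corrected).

Step 1 — column means:
  mean(X_1) = (6 + 5 + 8 + 4) / 4 = 23/4 = 5.75
  mean(X_2) = (2 + 3 + 3 + 8) / 4 = 16/4 = 4
  mean(X_3) = (1 + 1 + 3 + 4) / 4 = 9/4 = 2.25

Step 2 — sample covariance S[i,j] = (1/(n-1)) · Σ_k (x_{k,i} - mean_i) · (x_{k,j} - mean_j), with n-1 = 3.
  S[X_1,X_1] = ((0.25)·(0.25) + (-0.75)·(-0.75) + (2.25)·(2.25) + (-1.75)·(-1.75)) / 3 = 8.75/3 = 2.9167
  S[X_1,X_2] = ((0.25)·(-2) + (-0.75)·(-1) + (2.25)·(-1) + (-1.75)·(4)) / 3 = -9/3 = -3
  S[X_1,X_3] = ((0.25)·(-1.25) + (-0.75)·(-1.25) + (2.25)·(0.75) + (-1.75)·(1.75)) / 3 = -0.75/3 = -0.25
  S[X_2,X_2] = ((-2)·(-2) + (-1)·(-1) + (-1)·(-1) + (4)·(4)) / 3 = 22/3 = 7.3333
  S[X_2,X_3] = ((-2)·(-1.25) + (-1)·(-1.25) + (-1)·(0.75) + (4)·(1.75)) / 3 = 10/3 = 3.3333
  S[X_3,X_3] = ((-1.25)·(-1.25) + (-1.25)·(-1.25) + (0.75)·(0.75) + (1.75)·(1.75)) / 3 = 6.75/3 = 2.25

S is symmetric (S[j,i] = S[i,j]). Assembling:

S = [[2.9167, -3, -0.25],
 [-3, 7.3333, 3.3333],
 [-0.25, 3.3333, 2.25]]
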